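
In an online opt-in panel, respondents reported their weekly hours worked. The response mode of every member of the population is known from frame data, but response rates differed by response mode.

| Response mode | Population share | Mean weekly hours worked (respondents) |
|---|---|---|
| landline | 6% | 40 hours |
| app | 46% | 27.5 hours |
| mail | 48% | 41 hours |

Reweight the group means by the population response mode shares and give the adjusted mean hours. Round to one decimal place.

Weight each group's respondent value by its population share:
  landline: 0.06 × 40 = 2.4
  app: 0.46 × 27.5 = 12.65
  mail: 0.48 × 41 = 19.68
Post-stratified estimate = 34.73 → 34.7.

34.7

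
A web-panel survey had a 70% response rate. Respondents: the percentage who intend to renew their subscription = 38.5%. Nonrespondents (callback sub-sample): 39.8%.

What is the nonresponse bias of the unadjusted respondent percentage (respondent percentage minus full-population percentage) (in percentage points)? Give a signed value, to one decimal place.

-0.4 percentage points

Nonresponse fraction = 1 − 0.7 = 0.3.
Bias = (nonresponse fraction) × (respondent percentage − nonrespondent percentage)
     = 0.3 × (38.5 − 39.8) = 0.3 × -1.3 = -0.39.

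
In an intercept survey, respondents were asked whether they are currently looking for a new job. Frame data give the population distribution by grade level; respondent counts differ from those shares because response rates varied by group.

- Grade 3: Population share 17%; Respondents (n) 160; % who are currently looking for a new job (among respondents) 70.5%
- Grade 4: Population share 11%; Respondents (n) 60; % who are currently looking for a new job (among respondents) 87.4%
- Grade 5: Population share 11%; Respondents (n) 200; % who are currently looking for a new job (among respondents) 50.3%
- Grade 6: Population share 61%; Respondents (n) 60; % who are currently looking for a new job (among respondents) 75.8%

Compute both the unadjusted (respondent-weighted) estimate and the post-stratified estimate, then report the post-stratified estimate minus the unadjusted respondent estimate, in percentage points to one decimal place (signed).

Naive respondent-only estimate (weights = respondent counts):
  (160/480)×70.5 + (60/480)×87.4 + (200/480)×50.3 + (60/480)×75.8 = 64.8583%
Post-stratifying to population shares instead:
  0.17×70.5 + 0.11×87.4 + 0.11×50.3 + 0.61×75.8 = 73.37%
Difference = 73.37 − 64.8583 = 8.5117 pp.

+8.5 percentage points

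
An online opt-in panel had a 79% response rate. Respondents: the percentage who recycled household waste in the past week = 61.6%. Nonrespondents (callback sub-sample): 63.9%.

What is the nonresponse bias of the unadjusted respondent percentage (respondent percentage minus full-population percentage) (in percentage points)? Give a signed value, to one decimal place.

Nonresponse fraction = 1 − 0.79 = 0.21.
Bias = (nonresponse fraction) × (respondent percentage − nonrespondent percentage)
     = 0.21 × (61.6 − 63.9) = 0.21 × -2.3 = -0.483.

-0.5 percentage points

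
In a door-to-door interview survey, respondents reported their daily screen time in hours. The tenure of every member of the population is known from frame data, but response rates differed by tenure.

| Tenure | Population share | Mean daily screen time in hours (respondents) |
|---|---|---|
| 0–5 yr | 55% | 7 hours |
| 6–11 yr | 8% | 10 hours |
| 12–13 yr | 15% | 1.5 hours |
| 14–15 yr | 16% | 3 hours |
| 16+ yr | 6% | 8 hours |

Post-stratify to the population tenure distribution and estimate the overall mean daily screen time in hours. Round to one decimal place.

5.8

Each cell contributes population-share × respondent value:
  0–5 yr: 0.55 × 7 = 3.85
  6–11 yr: 0.08 × 10 = 0.8
  12–13 yr: 0.15 × 1.5 = 0.225
  14–15 yr: 0.16 × 3 = 0.48
  16+ yr: 0.06 × 8 = 0.48
Post-stratified estimate = 5.835 → 5.8.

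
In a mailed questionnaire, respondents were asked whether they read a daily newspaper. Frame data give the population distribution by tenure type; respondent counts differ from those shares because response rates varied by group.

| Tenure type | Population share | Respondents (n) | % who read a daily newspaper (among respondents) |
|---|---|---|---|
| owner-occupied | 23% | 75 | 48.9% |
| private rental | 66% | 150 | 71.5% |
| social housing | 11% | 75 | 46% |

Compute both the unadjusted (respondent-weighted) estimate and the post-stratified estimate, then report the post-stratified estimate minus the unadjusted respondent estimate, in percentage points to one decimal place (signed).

+4.0 percentage points

Without adjustment, the pooled respondent share is:
  (75/300)×48.9 + (150/300)×71.5 + (75/300)×46 = 59.475%
Post-stratifying to population shares instead:
  0.23×48.9 + 0.66×71.5 + 0.11×46 = 63.497%
Difference = 63.497 − 59.475 = 4.022 pp.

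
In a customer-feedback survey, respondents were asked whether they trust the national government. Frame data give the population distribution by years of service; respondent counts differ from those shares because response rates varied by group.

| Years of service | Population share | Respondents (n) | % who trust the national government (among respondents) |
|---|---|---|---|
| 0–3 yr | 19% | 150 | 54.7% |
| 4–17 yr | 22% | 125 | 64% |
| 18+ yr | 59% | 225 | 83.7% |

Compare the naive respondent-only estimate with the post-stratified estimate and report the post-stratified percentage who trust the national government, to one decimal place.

Unadjusted (pooled respondent) estimate weights by respondent counts:
  (150/500)×54.7 + (125/500)×64 + (225/500)×83.7 = 70.075%
Post-stratifying to population shares instead:
  0.19×54.7 + 0.22×64 + 0.59×83.7 = 73.856%

73.9%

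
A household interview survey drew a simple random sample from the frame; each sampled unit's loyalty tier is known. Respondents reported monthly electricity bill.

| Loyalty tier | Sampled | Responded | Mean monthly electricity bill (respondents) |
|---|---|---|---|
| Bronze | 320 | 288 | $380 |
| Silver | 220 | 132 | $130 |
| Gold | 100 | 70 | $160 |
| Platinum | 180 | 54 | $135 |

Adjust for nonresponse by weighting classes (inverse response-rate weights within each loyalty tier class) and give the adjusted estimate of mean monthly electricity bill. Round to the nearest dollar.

$232

Class response rates: Bronze 288/320 = 90%, Silver 132/220 = 60%, Gold 70/100 = 70%, Platinum 54/180 = 30%.
Each respondent's weight = sampled/responded in their class; summing within a class gives n_sampled, so:
  Bronze: 320 × 380 = 121,600
  Silver: 220 × 130 = 28,600
  Gold: 100 × 160 = 16,000
  Platinum: 180 × 135 = 24,300
Adjusted estimate = 190,500 / 820 = 232.317 → $232.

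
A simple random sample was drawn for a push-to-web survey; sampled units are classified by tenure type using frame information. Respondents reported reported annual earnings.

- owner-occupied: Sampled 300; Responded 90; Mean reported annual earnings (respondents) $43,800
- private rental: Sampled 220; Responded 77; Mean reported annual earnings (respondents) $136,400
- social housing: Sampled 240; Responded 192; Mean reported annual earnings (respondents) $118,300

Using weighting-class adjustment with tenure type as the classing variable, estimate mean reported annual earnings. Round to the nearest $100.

Response rates by class: owner-occupied 90/300 = 30%, private rental 77/220 = 35%, social housing 192/240 = 80%.
Inverse-response-rate weighting restores each class to its sampled count, so class totals weight by n_sampled:
  owner-occupied: 300 × 43,800 = 13,140,000
  private rental: 220 × 136,400 = 30,008,000
  social housing: 240 × 118,300 = 28,392,000
Adjusted estimate = 71,540,000 / 760 = 94131.6 → $94,100.

$94,100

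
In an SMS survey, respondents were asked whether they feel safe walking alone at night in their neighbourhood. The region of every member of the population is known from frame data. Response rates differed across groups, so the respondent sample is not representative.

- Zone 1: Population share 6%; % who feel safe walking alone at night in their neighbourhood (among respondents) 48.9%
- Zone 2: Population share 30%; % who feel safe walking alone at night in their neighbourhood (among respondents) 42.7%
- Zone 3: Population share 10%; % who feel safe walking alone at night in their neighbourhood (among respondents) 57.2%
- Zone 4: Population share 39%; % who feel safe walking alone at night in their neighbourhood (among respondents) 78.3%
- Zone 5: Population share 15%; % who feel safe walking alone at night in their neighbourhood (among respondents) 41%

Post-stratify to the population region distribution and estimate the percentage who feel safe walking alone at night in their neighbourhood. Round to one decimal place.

58.2%

Weight each group's respondent value by its population share:
  Zone 1: 0.06 × 48.9 = 2.934
  Zone 2: 0.3 × 42.7 = 12.81
  Zone 3: 0.1 × 57.2 = 5.72
  Zone 4: 0.39 × 78.3 = 30.537
  Zone 5: 0.15 × 41 = 6.15
Post-stratified estimate = 58.151 → 58.2%.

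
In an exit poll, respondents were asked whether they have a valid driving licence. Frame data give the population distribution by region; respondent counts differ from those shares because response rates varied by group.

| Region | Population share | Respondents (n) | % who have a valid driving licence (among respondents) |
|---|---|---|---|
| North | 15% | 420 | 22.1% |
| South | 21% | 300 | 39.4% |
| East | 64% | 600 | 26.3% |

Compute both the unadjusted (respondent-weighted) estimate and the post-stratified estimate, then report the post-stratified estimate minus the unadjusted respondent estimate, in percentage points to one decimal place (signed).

+0.5 percentage points

Naive respondent-only estimate (weights = respondent counts):
  (420/1320)×22.1 + (300/1320)×39.4 + (600/1320)×26.3 = 27.9409%
Reweighting by population region shares:
  0.15×22.1 + 0.21×39.4 + 0.64×26.3 = 28.421%
Difference = 28.421 − 27.9409 = 0.4801 pp.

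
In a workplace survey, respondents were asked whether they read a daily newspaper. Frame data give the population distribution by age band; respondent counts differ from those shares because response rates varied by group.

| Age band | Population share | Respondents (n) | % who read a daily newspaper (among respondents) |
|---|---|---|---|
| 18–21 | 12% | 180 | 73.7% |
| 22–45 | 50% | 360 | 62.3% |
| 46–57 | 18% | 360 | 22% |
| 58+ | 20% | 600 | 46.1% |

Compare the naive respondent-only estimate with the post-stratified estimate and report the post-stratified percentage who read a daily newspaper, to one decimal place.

Naive respondent-only estimate (weights = respondent counts):
  (180/1500)×73.7 + (360/1500)×62.3 + (360/1500)×22 + (600/1500)×46.1 = 47.516%
Post-stratified estimate weights by population shares:
  0.12×73.7 + 0.5×62.3 + 0.18×22 + 0.2×46.1 = 53.174%

53.2%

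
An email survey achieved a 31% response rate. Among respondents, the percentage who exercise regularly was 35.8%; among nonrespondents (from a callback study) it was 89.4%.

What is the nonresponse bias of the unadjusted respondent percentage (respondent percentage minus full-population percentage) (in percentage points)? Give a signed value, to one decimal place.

-37.0 percentage points

Nonresponse fraction = 1 − 0.31 = 0.69.
Bias = (nonresponse fraction) × (respondent percentage − nonrespondent percentage)
     = 0.69 × (35.8 − 89.4) = 0.69 × -53.6 = -36.984.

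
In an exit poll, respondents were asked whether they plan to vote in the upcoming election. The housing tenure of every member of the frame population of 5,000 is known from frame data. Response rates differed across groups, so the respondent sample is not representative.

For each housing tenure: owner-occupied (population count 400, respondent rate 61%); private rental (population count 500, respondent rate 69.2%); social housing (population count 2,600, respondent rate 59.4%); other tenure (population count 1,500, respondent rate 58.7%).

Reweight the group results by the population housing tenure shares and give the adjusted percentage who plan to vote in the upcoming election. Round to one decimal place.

60.3%

Each cell contributes population-share × respondent value:
  owner-occupied: (400/5,000) × 61 = 4.88
  private rental: (500/5,000) × 69.2 = 6.92
  social housing: (2,600/5,000) × 59.4 = 30.888
  other tenure: (1,500/5,000) × 58.7 = 17.61
Post-stratified estimate = 60.298 → 60.3%.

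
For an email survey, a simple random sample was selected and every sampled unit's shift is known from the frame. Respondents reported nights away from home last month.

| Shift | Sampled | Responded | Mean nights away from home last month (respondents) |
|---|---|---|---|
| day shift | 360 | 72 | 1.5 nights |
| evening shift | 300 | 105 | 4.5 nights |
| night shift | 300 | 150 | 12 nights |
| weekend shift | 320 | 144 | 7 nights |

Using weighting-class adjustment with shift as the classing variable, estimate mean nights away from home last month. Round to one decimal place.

6.0

Response rates by class: day shift 72/360 = 20%, evening shift 105/300 = 35%, night shift 150/300 = 50%, weekend shift 144/320 = 45%.
Each respondent's weight = sampled/responded in their class; summing within a class gives n_sampled, so:
  day shift: 360 × 1.5 = 540
  evening shift: 300 × 4.5 = 1350
  night shift: 300 × 12 = 3600
  weekend shift: 320 × 7 = 2240
Adjusted estimate = 7730 / 1,280 = 6.03906 → 6.0.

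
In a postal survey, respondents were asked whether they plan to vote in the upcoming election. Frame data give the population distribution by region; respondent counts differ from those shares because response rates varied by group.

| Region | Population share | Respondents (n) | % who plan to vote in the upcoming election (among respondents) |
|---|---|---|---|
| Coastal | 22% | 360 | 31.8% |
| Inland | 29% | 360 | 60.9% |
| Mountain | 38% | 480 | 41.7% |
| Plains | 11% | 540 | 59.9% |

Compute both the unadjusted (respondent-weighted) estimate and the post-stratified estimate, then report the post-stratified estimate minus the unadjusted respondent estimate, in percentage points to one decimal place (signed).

-2.2 percentage points

Without adjustment, the pooled respondent share is:
  (360/1740)×31.8 + (360/1740)×60.9 + (480/1740)×41.7 + (540/1740)×59.9 = 49.2724%
Post-stratifying to population shares instead:
  0.22×31.8 + 0.29×60.9 + 0.38×41.7 + 0.11×59.9 = 47.092%
Difference = 47.092 − 49.2724 = -2.1804 pp.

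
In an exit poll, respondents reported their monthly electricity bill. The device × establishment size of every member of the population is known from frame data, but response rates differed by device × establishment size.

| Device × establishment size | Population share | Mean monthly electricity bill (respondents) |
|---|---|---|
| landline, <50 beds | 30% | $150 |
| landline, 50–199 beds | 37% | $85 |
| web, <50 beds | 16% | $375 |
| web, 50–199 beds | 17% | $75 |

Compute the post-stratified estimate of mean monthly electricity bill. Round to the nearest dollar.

$149

Reweight to the known device × establishment size distribution:
  landline, <50 beds: 0.3 × 150 = 45
  landline, 50–199 beds: 0.37 × 85 = 31.45
  web, <50 beds: 0.16 × 375 = 60
  web, 50–199 beds: 0.17 × 75 = 12.75
Post-stratified estimate = 149.2 → $149.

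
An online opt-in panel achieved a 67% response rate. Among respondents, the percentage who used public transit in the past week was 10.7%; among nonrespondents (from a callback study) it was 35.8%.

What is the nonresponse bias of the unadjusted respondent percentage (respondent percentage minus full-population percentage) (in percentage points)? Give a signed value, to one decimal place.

-8.3 percentage points

Nonresponse fraction = 1 − 0.67 = 0.33.
Bias = (nonresponse fraction) × (respondent percentage − nonrespondent percentage)
     = 0.33 × (10.7 − 35.8) = 0.33 × -25.1 = -8.283.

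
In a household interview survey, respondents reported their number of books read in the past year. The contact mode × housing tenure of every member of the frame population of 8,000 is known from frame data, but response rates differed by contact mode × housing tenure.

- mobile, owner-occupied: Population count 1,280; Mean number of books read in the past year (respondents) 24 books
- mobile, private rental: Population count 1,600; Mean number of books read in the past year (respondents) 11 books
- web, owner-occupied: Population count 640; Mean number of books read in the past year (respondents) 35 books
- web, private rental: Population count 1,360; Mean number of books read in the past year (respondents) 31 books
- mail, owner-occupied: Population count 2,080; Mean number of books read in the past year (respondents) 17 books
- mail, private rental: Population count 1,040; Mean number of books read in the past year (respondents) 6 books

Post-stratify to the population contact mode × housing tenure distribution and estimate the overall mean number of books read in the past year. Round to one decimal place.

19.3

Post-stratification weights by population share, not respondent share:
  mobile, owner-occupied: (1,280/8,000) × 24 = 3.84
  mobile, private rental: (1,600/8,000) × 11 = 2.2
  web, owner-occupied: (640/8,000) × 35 = 2.8
  web, private rental: (1,360/8,000) × 31 = 5.27
  mail, owner-occupied: (2,080/8,000) × 17 = 4.42
  mail, private rental: (1,040/8,000) × 6 = 0.78
Post-stratified estimate = 19.31 → 19.3.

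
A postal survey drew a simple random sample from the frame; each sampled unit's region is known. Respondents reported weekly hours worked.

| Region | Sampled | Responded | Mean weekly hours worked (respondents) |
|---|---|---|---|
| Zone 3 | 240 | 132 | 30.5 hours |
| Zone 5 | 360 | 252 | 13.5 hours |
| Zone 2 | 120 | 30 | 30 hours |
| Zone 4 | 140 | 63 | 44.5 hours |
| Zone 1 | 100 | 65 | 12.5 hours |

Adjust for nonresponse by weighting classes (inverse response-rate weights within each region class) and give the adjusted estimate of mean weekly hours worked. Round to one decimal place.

Class response rates: Zone 3 132/240 = 55%, Zone 5 252/360 = 70%, Zone 2 30/120 = 25%, Zone 4 63/140 = 45%, Zone 1 65/100 = 65%.
With weight = n_sampled/n_responded per class, the weighted class total is n_sampled:
  Zone 3: 240 × 30.5 = 7320
  Zone 5: 360 × 13.5 = 4860
  Zone 2: 120 × 30 = 3600
  Zone 4: 140 × 44.5 = 6230
  Zone 1: 100 × 12.5 = 1250
Adjusted estimate = 23,260 / 960 = 24.2292 → 24.2.

24.2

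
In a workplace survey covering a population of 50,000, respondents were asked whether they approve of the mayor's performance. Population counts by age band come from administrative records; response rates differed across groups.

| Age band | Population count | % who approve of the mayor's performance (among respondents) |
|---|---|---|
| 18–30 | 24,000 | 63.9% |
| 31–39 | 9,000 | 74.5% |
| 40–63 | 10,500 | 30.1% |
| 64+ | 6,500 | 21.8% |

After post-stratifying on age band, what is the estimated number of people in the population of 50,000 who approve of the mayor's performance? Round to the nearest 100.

Each cell contributes its population count × the respondent rate:
  18–30: 24,000 × 63.9% = 15,336
  31–39: 9,000 × 74.5% = 6705
  40–63: 10,500 × 30.1% = 3160.5
  64+: 6,500 × 21.8% = 1417
Estimated total = 26618.5 → 26,600.

26,600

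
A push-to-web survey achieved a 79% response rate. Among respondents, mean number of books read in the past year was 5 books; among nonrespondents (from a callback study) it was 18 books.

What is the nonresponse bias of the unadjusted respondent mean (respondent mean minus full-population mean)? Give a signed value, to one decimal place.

Nonresponse fraction = 1 − 0.79 = 0.21.
Bias = (nonresponse fraction) × (respondent mean − nonrespondent mean)
     = 0.21 × (5 − 18) = 0.21 × -13 = -2.73.

-2.7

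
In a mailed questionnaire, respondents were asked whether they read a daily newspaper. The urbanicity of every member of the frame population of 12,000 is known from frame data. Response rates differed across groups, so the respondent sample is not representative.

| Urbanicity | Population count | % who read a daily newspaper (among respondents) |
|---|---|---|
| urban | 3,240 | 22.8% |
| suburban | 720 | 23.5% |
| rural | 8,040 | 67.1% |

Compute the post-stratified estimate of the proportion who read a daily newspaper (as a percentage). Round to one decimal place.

52.5%

Weight each group's respondent value by its population share:
  urban: (3,240/12,000) × 22.8 = 6.156
  suburban: (720/12,000) × 23.5 = 1.41
  rural: (8,040/12,000) × 67.1 = 44.957
Post-stratified estimate = 52.523 → 52.5%.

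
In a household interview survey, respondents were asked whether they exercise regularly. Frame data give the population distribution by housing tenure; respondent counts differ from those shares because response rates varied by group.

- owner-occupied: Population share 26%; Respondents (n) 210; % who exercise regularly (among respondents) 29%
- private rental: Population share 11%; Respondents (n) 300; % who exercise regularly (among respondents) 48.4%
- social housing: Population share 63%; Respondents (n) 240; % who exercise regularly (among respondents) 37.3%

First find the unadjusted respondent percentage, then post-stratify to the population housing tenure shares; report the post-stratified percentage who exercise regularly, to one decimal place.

36.4%

Without adjustment, the pooled respondent share is:
  (210/750)×29 + (300/750)×48.4 + (240/750)×37.3 = 39.416%
Post-stratified estimate weights by population shares:
  0.26×29 + 0.11×48.4 + 0.63×37.3 = 36.363%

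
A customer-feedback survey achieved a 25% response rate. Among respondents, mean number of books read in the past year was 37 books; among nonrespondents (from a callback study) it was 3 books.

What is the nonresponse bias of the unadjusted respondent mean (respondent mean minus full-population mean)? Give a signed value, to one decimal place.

+25.5

Nonresponse fraction = 1 − 0.25 = 0.75.
Bias = (nonresponse fraction) × (respondent mean − nonrespondent mean)
     = 0.75 × (37 − 3) = 0.75 × 34 = 25.5.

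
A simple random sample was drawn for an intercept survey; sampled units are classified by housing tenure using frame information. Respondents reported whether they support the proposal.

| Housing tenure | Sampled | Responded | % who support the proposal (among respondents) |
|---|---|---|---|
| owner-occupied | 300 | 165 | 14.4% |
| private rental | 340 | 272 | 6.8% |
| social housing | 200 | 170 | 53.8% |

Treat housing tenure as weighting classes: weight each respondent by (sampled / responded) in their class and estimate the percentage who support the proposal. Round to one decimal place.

Response rates by class: owner-occupied 165/300 = 55%, private rental 272/340 = 80%, social housing 170/200 = 85%.
Each respondent's weight = sampled/responded in their class; summing within a class gives n_sampled, so:
  owner-occupied: 300 × 14.4 = 4320
  private rental: 340 × 6.8 = 2312
  social housing: 200 × 53.8 = 10,760
Adjusted estimate = 17,392 / 840 = 20.7048 → 20.7%.

20.7%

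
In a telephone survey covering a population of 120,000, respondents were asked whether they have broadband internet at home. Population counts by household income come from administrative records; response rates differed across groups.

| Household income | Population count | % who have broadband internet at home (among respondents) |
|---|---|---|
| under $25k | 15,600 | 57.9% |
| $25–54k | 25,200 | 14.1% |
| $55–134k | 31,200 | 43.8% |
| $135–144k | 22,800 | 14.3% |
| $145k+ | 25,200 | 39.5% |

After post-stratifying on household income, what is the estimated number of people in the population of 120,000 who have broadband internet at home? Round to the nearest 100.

39,500

Estimated count per cell = population count × respondent percentage:
  under $25k: 15,600 × 57.9% = 9032.4
  $25–54k: 25,200 × 14.1% = 3553.2
  $55–134k: 31,200 × 43.8% = 13665.6
  $135–144k: 22,800 × 14.3% = 3260.4
  $145k+: 25,200 × 39.5% = 9954
Estimated total = 39465.6 → 39,500.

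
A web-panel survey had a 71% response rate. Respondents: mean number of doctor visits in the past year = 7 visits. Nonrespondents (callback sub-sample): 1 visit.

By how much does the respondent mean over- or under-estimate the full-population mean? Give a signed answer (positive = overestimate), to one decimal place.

Nonresponse fraction = 1 − 0.71 = 0.29.
Bias = (nonresponse fraction) × (respondent mean − nonrespondent mean)
     = 0.29 × (7 − 1) = 0.29 × 6 = 1.74.

+1.7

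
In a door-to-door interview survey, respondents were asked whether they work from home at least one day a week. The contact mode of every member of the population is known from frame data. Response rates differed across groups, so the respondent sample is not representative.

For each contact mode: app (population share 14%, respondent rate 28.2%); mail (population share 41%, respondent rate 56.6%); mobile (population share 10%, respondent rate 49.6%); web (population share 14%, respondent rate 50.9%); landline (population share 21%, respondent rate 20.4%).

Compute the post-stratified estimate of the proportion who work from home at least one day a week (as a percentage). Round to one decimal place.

Each cell contributes population-share × respondent value:
  app: 0.14 × 28.2 = 3.948
  mail: 0.41 × 56.6 = 23.206
  mobile: 0.1 × 49.6 = 4.96
  web: 0.14 × 50.9 = 7.126
  landline: 0.21 × 20.4 = 4.284
Post-stratified estimate = 43.524 → 43.5%.

43.5%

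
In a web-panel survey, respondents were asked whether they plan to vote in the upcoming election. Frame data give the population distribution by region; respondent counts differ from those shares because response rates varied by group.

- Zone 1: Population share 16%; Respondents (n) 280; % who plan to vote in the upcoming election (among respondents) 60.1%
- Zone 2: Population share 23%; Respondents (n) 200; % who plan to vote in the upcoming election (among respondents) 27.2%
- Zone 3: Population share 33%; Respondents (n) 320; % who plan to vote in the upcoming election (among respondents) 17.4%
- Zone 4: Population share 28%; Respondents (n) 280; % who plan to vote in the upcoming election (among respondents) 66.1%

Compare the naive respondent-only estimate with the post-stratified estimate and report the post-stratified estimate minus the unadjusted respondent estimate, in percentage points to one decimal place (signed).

-2.8 percentage points

Naive respondent-only estimate (weights = respondent counts):
  (280/1080)×60.1 + (200/1080)×27.2 + (320/1080)×17.4 + (280/1080)×66.1 = 42.9111%
Post-stratifying to population shares instead:
  0.16×60.1 + 0.23×27.2 + 0.33×17.4 + 0.28×66.1 = 40.122%
Difference = 40.122 − 42.9111 = -2.7891 pp.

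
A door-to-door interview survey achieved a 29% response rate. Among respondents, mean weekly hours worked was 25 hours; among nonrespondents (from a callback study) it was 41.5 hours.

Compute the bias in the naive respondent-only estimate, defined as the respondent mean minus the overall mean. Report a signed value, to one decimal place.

-11.7

Nonresponse fraction = 1 − 0.29 = 0.71.
Bias = (nonresponse fraction) × (respondent mean − nonrespondent mean)
     = 0.71 × (25 − 41.5) = 0.71 × -16.5 = -11.715.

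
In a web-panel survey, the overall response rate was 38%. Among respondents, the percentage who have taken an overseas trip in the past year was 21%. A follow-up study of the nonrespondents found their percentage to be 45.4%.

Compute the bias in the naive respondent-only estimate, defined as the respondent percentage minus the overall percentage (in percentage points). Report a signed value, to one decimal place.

-15.1 percentage points

Nonresponse fraction = 1 − 0.38 = 0.62.
Bias = (nonresponse fraction) × (respondent percentage − nonrespondent percentage)
     = 0.62 × (21 − 45.4) = 0.62 × -24.4 = -15.128.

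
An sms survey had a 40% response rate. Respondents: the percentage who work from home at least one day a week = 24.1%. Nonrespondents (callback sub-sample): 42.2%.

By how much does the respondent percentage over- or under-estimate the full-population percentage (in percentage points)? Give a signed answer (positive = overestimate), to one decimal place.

Nonresponse fraction = 1 − 0.4 = 0.6.
Bias = (nonresponse fraction) × (respondent percentage − nonrespondent percentage)
     = 0.6 × (24.1 − 42.2) = 0.6 × -18.1 = -10.86.

-10.9 percentage points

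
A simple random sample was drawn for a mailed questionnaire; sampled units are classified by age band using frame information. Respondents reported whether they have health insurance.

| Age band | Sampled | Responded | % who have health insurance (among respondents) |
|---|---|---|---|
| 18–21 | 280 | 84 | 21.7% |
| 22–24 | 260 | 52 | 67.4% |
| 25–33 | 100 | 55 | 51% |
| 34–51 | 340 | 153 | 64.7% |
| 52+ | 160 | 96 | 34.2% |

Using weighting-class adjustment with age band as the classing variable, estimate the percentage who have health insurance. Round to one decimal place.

Class response rates: 18–21 84/280 = 30%, 22–24 52/260 = 20%, 25–33 55/100 = 55%, 34–51 153/340 = 45%, 52+ 96/160 = 60%.
With weight = n_sampled/n_responded per class, the weighted class total is n_sampled:
  18–21: 280 × 21.7 = 6076
  22–24: 260 × 67.4 = 17,524
  25–33: 100 × 51 = 5100
  34–51: 340 × 64.7 = 21,998
  52+: 160 × 34.2 = 5472
Adjusted estimate = 56,170 / 1,140 = 49.2719 → 49.3%.

49.3%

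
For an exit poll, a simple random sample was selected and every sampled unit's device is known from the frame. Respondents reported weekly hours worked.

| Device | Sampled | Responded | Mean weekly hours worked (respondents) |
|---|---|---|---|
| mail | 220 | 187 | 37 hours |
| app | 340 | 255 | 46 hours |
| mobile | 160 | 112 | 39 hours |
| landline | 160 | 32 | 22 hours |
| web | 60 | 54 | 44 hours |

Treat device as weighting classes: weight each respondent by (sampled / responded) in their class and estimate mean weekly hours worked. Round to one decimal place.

38.5

Class response rates: mail 187/220 = 85%, app 255/340 = 75%, mobile 112/160 = 70%, landline 32/160 = 20%, web 54/60 = 90%.
With weight = n_sampled/n_responded per class, the weighted class total is n_sampled:
  mail: 220 × 37 = 8140
  app: 340 × 46 = 15,640
  mobile: 160 × 39 = 6240
  landline: 160 × 22 = 3520
  web: 60 × 44 = 2640
Adjusted estimate = 36,180 / 940 = 38.4894 → 38.5.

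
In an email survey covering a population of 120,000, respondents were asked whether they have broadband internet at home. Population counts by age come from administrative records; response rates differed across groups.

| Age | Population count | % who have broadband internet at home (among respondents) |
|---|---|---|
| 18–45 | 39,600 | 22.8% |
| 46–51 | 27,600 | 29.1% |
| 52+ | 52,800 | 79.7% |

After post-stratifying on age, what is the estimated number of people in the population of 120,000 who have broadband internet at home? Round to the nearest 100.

59,100

Apply each group's respondent rate to its population count:
  18–45: 39,600 × 22.8% = 9028.8
  46–51: 27,600 × 29.1% = 8031.6
  52+: 52,800 × 79.7% = 42081.6
Estimated total = 59,142 → 59,100.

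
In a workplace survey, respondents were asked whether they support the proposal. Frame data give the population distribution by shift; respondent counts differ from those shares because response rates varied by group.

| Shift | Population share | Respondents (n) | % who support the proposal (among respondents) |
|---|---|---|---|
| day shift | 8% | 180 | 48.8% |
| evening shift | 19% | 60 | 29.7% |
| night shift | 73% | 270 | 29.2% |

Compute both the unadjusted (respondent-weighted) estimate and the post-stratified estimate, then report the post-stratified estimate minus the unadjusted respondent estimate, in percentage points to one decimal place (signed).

Naive respondent-only estimate (weights = respondent counts):
  (180/510)×48.8 + (60/510)×29.7 + (270/510)×29.2 = 36.1765%
Reweighting by population shift shares:
  0.08×48.8 + 0.19×29.7 + 0.73×29.2 = 30.863%
Difference = 30.863 − 36.1765 = -5.3135 pp.

-5.3 percentage points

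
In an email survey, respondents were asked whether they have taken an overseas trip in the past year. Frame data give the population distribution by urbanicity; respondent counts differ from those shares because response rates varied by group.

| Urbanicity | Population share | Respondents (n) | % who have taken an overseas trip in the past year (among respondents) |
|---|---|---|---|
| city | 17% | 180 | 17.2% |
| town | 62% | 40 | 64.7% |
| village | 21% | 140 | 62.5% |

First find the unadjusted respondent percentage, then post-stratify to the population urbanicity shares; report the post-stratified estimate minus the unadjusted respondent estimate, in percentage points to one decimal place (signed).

+16.1 percentage points

Without adjustment, the pooled respondent share is:
  (180/360)×17.2 + (40/360)×64.7 + (140/360)×62.5 = 40.0944%
Reweighting by population urbanicity shares:
  0.17×17.2 + 0.62×64.7 + 0.21×62.5 = 56.163%
Difference = 56.163 − 40.0944 = 16.0686 pp.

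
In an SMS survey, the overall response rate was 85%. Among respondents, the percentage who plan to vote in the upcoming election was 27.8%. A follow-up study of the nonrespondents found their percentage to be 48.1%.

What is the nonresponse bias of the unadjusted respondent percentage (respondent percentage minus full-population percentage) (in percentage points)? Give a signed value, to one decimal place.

-3.0 percentage points

Nonresponse fraction = 1 − 0.85 = 0.15.
Bias = (nonresponse fraction) × (respondent percentage − nonrespondent percentage)
     = 0.15 × (27.8 − 48.1) = 0.15 × -20.3 = -3.045.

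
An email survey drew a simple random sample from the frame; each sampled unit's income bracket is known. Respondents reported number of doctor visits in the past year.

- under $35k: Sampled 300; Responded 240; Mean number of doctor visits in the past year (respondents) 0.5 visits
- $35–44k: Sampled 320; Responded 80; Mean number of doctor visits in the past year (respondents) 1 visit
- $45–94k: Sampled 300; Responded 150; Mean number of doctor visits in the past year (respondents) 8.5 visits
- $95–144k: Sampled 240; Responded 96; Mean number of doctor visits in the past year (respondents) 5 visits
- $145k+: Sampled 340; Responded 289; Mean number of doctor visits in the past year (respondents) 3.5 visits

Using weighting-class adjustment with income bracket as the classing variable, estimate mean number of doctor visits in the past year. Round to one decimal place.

3.6

Class response rates: under $35k 240/300 = 80%, $35–44k 80/320 = 25%, $45–94k 150/300 = 50%, $95–144k 96/240 = 40%, $145k+ 289/340 = 85%.
Each respondent's weight = sampled/responded in their class; summing within a class gives n_sampled, so:
  under $35k: 300 × 0.5 = 150
  $35–44k: 320 × 1 = 320
  $45–94k: 300 × 8.5 = 2550
  $95–144k: 240 × 5 = 1200
  $145k+: 340 × 3.5 = 1190
Adjusted estimate = 5410 / 1,500 = 3.60667 → 3.6.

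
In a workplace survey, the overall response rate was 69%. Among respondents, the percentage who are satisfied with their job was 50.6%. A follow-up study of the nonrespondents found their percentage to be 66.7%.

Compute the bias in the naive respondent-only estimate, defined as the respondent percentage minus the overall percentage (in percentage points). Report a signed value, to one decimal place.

-5.0 percentage points

Nonresponse fraction = 1 − 0.69 = 0.31.
Bias = (nonresponse fraction) × (respondent percentage − nonrespondent percentage)
     = 0.31 × (50.6 − 66.7) = 0.31 × -16.1 = -4.991.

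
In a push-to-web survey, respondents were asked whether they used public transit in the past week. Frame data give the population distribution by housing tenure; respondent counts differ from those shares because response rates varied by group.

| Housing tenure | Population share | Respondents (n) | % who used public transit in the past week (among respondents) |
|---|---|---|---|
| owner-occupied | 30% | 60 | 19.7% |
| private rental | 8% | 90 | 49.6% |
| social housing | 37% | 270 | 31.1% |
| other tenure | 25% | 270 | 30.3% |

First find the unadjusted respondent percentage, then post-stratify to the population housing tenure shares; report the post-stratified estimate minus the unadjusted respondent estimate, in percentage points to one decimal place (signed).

-3.2 percentage points

Unadjusted (pooled respondent) estimate weights by respondent counts:
  (60/690)×19.7 + (90/690)×49.6 + (270/690)×31.1 + (270/690)×30.3 = 32.2087%
Post-stratifying to population shares instead:
  0.3×19.7 + 0.08×49.6 + 0.37×31.1 + 0.25×30.3 = 28.96%
Difference = 28.96 − 32.2087 = -3.2487 pp.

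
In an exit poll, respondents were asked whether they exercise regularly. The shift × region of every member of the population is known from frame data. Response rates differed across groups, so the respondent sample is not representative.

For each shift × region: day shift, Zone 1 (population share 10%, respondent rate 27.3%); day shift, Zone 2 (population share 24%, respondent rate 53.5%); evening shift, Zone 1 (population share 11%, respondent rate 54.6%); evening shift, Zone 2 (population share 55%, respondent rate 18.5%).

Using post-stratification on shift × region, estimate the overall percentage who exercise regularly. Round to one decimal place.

Weight each group's respondent value by its population share:
  day shift, Zone 1: 0.1 × 27.3 = 2.73
  day shift, Zone 2: 0.24 × 53.5 = 12.84
  evening shift, Zone 1: 0.11 × 54.6 = 6.006
  evening shift, Zone 2: 0.55 × 18.5 = 10.175
Post-stratified estimate = 31.751 → 31.8%.

31.8%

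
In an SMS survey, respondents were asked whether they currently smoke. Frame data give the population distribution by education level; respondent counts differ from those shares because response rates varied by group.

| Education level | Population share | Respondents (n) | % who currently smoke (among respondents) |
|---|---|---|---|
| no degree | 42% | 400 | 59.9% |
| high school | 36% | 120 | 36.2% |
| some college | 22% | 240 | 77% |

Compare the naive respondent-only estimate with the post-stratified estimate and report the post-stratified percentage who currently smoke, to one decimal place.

Without adjustment, the pooled respondent share is:
  (400/760)×59.9 + (120/760)×36.2 + (240/760)×77 = 61.5579%
Post-stratified estimate weights by population shares:
  0.42×59.9 + 0.36×36.2 + 0.22×77 = 55.13%

55.1%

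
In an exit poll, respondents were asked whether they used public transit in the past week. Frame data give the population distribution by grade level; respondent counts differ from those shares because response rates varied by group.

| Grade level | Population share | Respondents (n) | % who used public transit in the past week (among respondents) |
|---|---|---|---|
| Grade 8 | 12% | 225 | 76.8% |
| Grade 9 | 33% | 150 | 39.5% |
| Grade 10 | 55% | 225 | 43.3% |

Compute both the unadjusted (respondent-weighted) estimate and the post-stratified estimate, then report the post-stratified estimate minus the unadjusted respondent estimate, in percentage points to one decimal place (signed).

-8.8 percentage points

Naive respondent-only estimate (weights = respondent counts):
  (225/600)×76.8 + (150/600)×39.5 + (225/600)×43.3 = 54.9125%
Post-stratifying to population shares instead:
  0.12×76.8 + 0.33×39.5 + 0.55×43.3 = 46.066%
Difference = 46.066 − 54.9125 = -8.8465 pp.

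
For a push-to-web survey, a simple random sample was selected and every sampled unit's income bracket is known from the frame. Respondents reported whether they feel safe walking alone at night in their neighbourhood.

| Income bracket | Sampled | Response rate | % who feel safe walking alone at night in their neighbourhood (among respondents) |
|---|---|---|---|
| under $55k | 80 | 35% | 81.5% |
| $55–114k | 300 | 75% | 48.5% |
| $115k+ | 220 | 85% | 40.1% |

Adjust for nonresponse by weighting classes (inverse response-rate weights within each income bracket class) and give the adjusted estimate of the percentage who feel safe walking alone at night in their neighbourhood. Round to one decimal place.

49.8%

With weight = n_sampled/n_responded per class, the weighted class total is n_sampled:
  under $55k: 80 × 81.5 = 6520
  $55–114k: 300 × 48.5 = 14,550
  $115k+: 220 × 40.1 = 8822
Adjusted estimate = 29,892 / 600 = 49.82 → 49.8%.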